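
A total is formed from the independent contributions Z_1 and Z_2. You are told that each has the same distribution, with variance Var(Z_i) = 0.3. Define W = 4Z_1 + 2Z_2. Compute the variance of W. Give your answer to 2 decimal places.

By independence, Var(W) = (4)²Var(Z_1) + (2)²Var(Z_2)
= (4)²·0.3 + (2)²·0.3 = 6

6.00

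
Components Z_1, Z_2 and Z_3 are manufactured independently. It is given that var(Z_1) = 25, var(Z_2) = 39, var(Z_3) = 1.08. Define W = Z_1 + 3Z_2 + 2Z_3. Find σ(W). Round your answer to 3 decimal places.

19.502

By independence, var(W) = (1)²var(Z_1) + (3)²var(Z_2) + (2)²var(Z_3)
= (1)²·25 + (3)²·39 + (2)²·1.08 = 380.32
σ(W) = √380.32 ≈ 19.502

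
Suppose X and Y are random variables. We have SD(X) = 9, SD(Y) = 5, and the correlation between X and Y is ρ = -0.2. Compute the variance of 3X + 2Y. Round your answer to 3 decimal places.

721.000

Var(X) = (9)² = 81;  Var(Y) = (5)² = 25
Cov(X,Y) = ρ·SD(X)·SD(Y) = -0.2·9·5 = -9
Var(3X + 2Y) = (3)²·Var(X) + (2)²·Var(Y) + 2·(3)·(2)·Cov(X,Y)
= 9·81 + 4·25 + 12·-9 = 721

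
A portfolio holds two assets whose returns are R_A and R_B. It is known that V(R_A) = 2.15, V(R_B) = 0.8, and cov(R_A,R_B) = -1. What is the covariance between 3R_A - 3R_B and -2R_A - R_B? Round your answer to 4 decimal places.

cov(3R_A - 3R_B, -2R_A - R_B) = (3)(-2)V(R_A) + (-3)(-1)V(R_B) + [(3)(-1) + (-3)(-2)]cov(R_A,R_B)
= -6·2.15 + 3·0.8 + 3·-1 = -13.5

-13.5000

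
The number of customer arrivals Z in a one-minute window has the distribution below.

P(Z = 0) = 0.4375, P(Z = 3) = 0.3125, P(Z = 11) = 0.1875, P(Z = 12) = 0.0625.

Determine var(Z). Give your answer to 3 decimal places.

20.438

E[Z] = (0)(0.4375) + (3)(0.3125) + (11)(0.1875) + (12)(0.0625) = 3.75
E[Z²] = (0)²(0.4375) + (3)²(0.3125) + (11)²(0.1875) + (12)²(0.0625) = 34.5
var(Z) = E[Z²] − (E[Z])² = 34.5 − (3.75)² = 20.4375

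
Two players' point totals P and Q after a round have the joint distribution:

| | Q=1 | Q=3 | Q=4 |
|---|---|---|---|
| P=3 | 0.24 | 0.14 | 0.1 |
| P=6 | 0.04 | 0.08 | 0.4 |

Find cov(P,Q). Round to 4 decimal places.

1.0536

E[P] = 4.56,  E[Q] = 2.94
E[PQ] = 14.46
cov(P,Q) = E[PQ] − E[P]E[Q] = 14.46 − (4.56)(2.94) = 1.0536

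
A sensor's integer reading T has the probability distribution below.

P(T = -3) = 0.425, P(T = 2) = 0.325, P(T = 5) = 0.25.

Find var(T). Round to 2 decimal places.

10.98

E[T] = (-3)(0.425) + (2)(0.325) + (5)(0.25) = 0.625
E[T²] = (-3)²(0.425) + (2)²(0.325) + (5)²(0.25) = 11.375
var(T) = E[T²] − (E[T])² = 11.375 − (0.625)² = 10.984375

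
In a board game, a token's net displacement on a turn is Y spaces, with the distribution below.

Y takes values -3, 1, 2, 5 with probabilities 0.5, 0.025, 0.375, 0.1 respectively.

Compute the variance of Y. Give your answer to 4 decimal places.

E[Y] = (-3)(0.5) + (1)(0.025) + (2)(0.375) + (5)(0.1) = -0.225
E[Y²] = (-3)²(0.5) + (1)²(0.025) + (2)²(0.375) + (5)²(0.1) = 8.525
V(Y) = E[Y²] − (E[Y])² = 8.525 − (-0.225)² = 8.474375

8.4744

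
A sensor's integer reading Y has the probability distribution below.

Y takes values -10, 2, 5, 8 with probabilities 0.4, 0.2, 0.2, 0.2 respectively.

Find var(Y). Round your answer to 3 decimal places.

E[Y] = (-10)(0.4) + (2)(0.2) + (5)(0.2) + (8)(0.2) = -1
E[Y²] = (-10)²(0.4) + (2)²(0.2) + (5)²(0.2) + (8)²(0.2) = 58.6
var(Y) = E[Y²] − (E[Y])² = 58.6 − (-1)² = 57.6

57.600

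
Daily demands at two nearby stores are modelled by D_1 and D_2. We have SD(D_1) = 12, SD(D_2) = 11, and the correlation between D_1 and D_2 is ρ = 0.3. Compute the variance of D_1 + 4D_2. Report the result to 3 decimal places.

2396.800

var(D_1) = (12)² = 144;  var(D_2) = (11)² = 121
Cov(D_1,D_2) = ρ·SD(D_1)·SD(D_2) = 0.3·12·11 = 39.6
var(D_1 + 4D_2) = (1)²·var(D_1) + (4)²·var(D_2) + 2·(1)·(4)·Cov(D_1,D_2)
= 1·144 + 16·121 + 8·39.6 = 2396.8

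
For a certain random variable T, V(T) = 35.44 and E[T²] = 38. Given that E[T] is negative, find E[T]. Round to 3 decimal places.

-1.600

(E[T])² = E[T²] − V(T) = 38 − 35.44 = 2.56
E[T] = −√2.56 = -1.6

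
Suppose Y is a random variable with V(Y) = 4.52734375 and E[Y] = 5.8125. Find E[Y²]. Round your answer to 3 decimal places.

38.313

E[Y²] = V(Y) + (E[Y])² = 4.52734375 + (5.8125)² = 38.3125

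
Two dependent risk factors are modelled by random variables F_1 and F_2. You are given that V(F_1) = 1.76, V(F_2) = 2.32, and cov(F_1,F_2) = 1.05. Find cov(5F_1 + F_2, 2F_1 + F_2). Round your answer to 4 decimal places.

27.2700

cov(5F_1 + F_2, 2F_1 + F_2) = (5)(2)V(F_1) + (1)(1)V(F_2) + [(5)(1) + (1)(2)]cov(F_1,F_2)
= 10·1.76 + 1·2.32 + 7·1.05 = 27.27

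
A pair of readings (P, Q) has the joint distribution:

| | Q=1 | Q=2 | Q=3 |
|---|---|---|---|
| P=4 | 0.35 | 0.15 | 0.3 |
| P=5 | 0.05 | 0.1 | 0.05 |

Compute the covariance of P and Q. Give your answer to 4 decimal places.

0.0100

E[P] = 4.2,  E[Q] = 1.95
E[PQ] = 8.2
cov(P,Q) = E[PQ] − E[P]E[Q] = 8.2 − (4.2)(1.95) = 0.01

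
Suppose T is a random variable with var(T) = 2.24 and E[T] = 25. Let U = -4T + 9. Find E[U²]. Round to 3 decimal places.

8316.840

E[-4T + 9] = -4·25 + 9 = -91
var(-4T + 9) = (-4)²·2.24 = 35.84
E[U²] = var(U) + (E[U])² = 35.84 + (-91)² = 8316.84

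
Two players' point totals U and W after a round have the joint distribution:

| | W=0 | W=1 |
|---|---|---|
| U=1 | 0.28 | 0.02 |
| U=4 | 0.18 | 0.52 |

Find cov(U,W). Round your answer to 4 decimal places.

E[U] = 3.1,  E[W] = 0.54
E[UW] = 2.1
cov(U,W) = E[UW] − E[U]E[W] = 2.1 − (3.1)(0.54) = 0.426

0.4260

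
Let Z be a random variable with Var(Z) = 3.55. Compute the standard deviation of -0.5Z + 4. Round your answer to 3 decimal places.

0.942

Var(-0.5Z + 4) = (-0.5)²·3.55 = 0.8875
sd(-0.5Z + 4) = √0.8875 ≈ 0.942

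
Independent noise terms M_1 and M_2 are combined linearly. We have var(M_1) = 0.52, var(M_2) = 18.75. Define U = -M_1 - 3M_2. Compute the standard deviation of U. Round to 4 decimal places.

13.0104

By independence, var(U) = (-1)²var(M_1) + (-3)²var(M_2)
= (-1)²·0.52 + (-3)²·18.75 = 169.27
SD(U) = √169.27 ≈ 13.0104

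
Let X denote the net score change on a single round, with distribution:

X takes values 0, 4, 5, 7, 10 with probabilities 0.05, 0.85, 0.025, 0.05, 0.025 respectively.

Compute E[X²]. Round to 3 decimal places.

19.175

E[X²] = (0)²(0.05) + (4)²(0.85) + (5)²(0.025) + (7)²(0.05) + (10)²(0.025) = 19.175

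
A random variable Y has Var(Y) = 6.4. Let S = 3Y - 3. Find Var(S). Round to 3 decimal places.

57.600

Var(3Y - 3) = (3)²·Var(Y) = 9·6.4 = 57.6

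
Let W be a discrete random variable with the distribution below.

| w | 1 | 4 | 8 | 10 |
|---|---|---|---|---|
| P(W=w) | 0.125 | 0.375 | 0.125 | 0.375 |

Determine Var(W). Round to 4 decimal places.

10.9844

E[W] = (1)(0.125) + (4)(0.375) + (8)(0.125) + (10)(0.375) = 6.375
E[W²] = (1)²(0.125) + (4)²(0.375) + (8)²(0.125) + (10)²(0.375) = 51.625
Var(W) = E[W²] − (E[W])² = 51.625 − (6.375)² = 10.984375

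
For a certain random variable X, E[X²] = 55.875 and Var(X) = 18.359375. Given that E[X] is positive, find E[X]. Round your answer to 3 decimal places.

6.125

(E[X])² = E[X²] − Var(X) = 55.875 − 18.359375 = 37.515625
E[X] = √37.515625 = 6.125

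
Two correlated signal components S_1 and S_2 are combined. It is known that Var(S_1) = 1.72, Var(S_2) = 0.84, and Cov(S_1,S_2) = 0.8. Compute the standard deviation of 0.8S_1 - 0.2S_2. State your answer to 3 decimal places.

0.937

Var(0.8S_1 - 0.2S_2) = (0.8)²·Var(S_1) + (-0.2)²·Var(S_2) + 2·(0.8)·(-0.2)·Cov(S_1,S_2)
= 0.64·1.72 + 0.04·0.84 + -0.32·0.8 = 0.8784
sd(0.8S_1 - 0.2S_2) = √0.8784 ≈ 0.937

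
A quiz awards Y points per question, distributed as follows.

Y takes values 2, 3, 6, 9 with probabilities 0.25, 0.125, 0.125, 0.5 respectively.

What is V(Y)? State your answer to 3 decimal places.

9.609

E[Y] = (2)(0.25) + (3)(0.125) + (6)(0.125) + (9)(0.5) = 6.125
E[Y²] = (2)²(0.25) + (3)²(0.125) + (6)²(0.125) + (9)²(0.5) = 47.125
V(Y) = E[Y²] − (E[Y])² = 47.125 − (6.125)² = 9.609375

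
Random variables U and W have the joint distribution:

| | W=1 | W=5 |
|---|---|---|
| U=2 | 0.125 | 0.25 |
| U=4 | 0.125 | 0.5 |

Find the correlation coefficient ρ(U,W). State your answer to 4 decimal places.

E[U] = 3.25,  E[W] = 4
E[UW] = 13.25
cov(U,W) = E[UW] − E[U]E[W] = 13.25 − (3.25)(4) = 0.25
var(U) = 0.9375,  var(W) = 3
ρ = 0.25 / √(0.9375·3) ≈ 0.1491

0.1491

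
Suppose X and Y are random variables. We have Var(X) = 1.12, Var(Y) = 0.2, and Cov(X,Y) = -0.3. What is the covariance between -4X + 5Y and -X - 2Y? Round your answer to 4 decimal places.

Cov(-4X + 5Y, -X - 2Y) = (-4)(-1)Var(X) + (5)(-2)Var(Y) + [(-4)(-2) + (5)(-1)]Cov(X,Y)
= 4·1.12 + -10·0.2 + 3·-0.3 = 1.58

1.5800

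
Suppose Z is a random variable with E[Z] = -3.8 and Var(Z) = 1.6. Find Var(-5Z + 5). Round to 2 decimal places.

Var(-5Z + 5) = (-5)²·Var(Z) = 25·1.6 = 40

40.00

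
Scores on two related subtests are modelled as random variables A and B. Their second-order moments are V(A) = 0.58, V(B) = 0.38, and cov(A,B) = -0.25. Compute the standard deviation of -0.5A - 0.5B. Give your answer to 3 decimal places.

V(-0.5A - 0.5B) = (-0.5)²·V(A) + (-0.5)²·V(B) + 2·(-0.5)·(-0.5)·cov(A,B)
= 0.25·0.58 + 0.25·0.38 + 0.5·-0.25 = 0.115
σ(-0.5A - 0.5B) = √0.115 ≈ 0.339

0.339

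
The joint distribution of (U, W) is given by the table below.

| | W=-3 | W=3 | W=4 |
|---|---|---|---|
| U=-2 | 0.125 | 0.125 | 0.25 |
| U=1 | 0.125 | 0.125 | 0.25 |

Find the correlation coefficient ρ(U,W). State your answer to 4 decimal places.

0.0000

E[U] = -0.5,  E[W] = 2
E[UW] = -1
cov(U,W) = E[UW] − E[U]E[W] = -1 − (-0.5)(2) = 0
V(U) = 2.25,  V(W) = 8.5
ρ = 0 / √(2.25·8.5) ≈ 0.0000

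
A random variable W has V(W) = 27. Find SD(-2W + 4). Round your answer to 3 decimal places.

10.392

V(-2W + 4) = (-2)²·27 = 108
SD(-2W + 4) = √108 ≈ 10.392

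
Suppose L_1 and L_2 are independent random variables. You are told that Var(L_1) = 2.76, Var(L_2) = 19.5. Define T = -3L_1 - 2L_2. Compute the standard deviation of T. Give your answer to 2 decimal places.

By independence, Var(T) = (-3)²Var(L_1) + (-2)²Var(L_2)
= (-3)²·2.76 + (-2)²·19.5 = 102.84
sd(T) = √102.84 ≈ 10.14

10.14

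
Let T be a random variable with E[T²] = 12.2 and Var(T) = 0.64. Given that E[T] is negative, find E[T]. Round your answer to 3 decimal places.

(E[T])² = E[T²] − Var(T) = 12.2 − 0.64 = 11.56
E[T] = −√11.56 = -3.4

-3.400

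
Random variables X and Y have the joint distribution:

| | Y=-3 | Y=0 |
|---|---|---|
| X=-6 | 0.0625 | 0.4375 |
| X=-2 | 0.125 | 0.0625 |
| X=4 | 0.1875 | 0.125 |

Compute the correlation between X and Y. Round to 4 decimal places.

-0.4342

E[X] = -2.125,  E[Y] = -1.125
E[XY] = -0.375
Cov(X,Y) = E[XY] − E[X]E[Y] = -0.375 − (-2.125)(-1.125) = -2.765625
var(X) = 19.234375,  var(Y) = 2.109375
ρ = -2.765625 / √(19.234375·2.109375) ≈ -0.4342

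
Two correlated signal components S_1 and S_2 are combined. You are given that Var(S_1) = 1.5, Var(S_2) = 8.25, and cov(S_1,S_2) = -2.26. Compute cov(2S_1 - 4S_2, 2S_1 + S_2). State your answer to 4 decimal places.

cov(2S_1 - 4S_2, 2S_1 + S_2) = (2)(2)Var(S_1) + (-4)(1)Var(S_2) + [(2)(1) + (-4)(2)]cov(S_1,S_2)
= 4·1.5 + -4·8.25 + -6·-2.26 = -13.44

-13.4400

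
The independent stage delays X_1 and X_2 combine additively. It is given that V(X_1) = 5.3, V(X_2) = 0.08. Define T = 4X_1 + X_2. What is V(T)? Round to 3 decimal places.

84.880

By independence, V(T) = (4)²V(X_1) + (1)²V(X_2)
= (4)²·5.3 + (1)²·0.08 = 84.88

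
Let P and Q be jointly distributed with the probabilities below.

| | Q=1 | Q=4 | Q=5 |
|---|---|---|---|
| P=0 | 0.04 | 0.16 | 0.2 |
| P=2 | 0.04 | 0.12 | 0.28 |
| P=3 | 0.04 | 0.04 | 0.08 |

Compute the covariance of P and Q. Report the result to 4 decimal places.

-0.0720

E[P] = 1.36,  E[Q] = 4.2
E[PQ] = 5.64
Cov(P,Q) = E[PQ] − E[P]E[Q] = 5.64 − (1.36)(4.2) = -0.072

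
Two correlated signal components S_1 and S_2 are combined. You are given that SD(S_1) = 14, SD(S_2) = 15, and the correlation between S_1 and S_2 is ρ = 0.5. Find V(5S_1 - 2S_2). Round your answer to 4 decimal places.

V(S_1) = (14)² = 196;  V(S_2) = (15)² = 225
Cov(S_1,S_2) = ρ·SD(S_1)·SD(S_2) = 0.5·14·15 = 105
V(5S_1 - 2S_2) = (5)²·V(S_1) + (-2)²·V(S_2) + 2·(5)·(-2)·Cov(S_1,S_2)
= 25·196 + 4·225 + -20·105 = 3700

3700.0000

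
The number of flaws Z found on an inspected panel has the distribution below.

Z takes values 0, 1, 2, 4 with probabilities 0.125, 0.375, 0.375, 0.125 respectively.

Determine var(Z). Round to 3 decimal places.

1.234

E[Z] = (0)(0.125) + (1)(0.375) + (2)(0.375) + (4)(0.125) = 1.625
E[Z²] = (0)²(0.125) + (1)²(0.375) + (2)²(0.375) + (4)²(0.125) = 3.875
var(Z) = E[Z²] − (E[Z])² = 3.875 − (1.625)² = 1.234375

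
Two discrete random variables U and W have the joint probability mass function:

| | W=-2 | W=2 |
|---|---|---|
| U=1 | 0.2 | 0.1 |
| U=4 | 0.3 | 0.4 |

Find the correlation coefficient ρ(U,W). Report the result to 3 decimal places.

0.218

E[U] = 3.1,  E[W] = 0
E[UW] = 0.6
Cov(U,W) = E[UW] − E[U]E[W] = 0.6 − (3.1)(0) = 0.6
V(U) = 1.89,  V(W) = 4
ρ = 0.6 / √(1.89·4) ≈ 0.218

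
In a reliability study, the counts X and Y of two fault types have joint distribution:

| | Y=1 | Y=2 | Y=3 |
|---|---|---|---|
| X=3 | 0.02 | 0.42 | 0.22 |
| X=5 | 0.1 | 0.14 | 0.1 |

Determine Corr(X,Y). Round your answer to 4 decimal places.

-0.2270

E[X] = 3.68,  E[Y] = 2.2
E[XY] = 7.96
Cov(X,Y) = E[XY] − E[X]E[Y] = 7.96 − (3.68)(2.2) = -0.136
Var(X) = 0.8976,  Var(Y) = 0.4
ρ = -0.136 / √(0.8976·0.4) ≈ -0.2270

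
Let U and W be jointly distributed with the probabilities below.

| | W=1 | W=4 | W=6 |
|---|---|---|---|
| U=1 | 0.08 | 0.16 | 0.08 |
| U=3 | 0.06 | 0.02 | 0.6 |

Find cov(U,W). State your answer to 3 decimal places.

E[U] = 2.36,  E[W] = 4.94
E[UW] = 12.42
cov(U,W) = E[UW] − E[U]E[W] = 12.42 − (2.36)(4.94) = 0.7616

0.762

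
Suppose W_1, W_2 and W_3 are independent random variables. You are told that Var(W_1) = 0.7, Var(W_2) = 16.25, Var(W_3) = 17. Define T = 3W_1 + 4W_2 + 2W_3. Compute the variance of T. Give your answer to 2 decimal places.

334.30

By independence, Var(T) = (3)²Var(W_1) + (4)²Var(W_2) + (2)²Var(W_3)
= (3)²·0.7 + (4)²·16.25 + (2)²·17 = 334.3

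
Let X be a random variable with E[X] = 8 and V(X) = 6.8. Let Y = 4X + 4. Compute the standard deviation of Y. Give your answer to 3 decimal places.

V(4X + 4) = (4)²·6.8 = 108.8
sd(Y) = √108.8 ≈ 10.431

10.431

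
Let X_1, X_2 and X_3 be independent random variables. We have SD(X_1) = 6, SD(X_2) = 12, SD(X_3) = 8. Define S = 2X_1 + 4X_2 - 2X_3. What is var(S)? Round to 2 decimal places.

var(X_1) = 36, var(X_2) = 144, var(X_3) = 64
By independence, var(S) = (2)²var(X_1) + (4)²var(X_2) + (-2)²var(X_3)
= (2)²·36 + (4)²·144 + (-2)²·64 = 2704

2704.00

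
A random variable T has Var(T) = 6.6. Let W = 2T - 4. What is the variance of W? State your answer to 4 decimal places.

Var(2T - 4) = (2)²·Var(T) = 4·6.6 = 26.4

26.4000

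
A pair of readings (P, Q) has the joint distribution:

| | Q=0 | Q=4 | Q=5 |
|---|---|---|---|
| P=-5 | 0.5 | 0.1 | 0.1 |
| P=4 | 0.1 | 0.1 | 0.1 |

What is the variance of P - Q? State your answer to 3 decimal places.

E[P] = -2.3,  E[Q] = 1.8,  E[PQ] = -0.9
V(P) = 22.3 − (-2.3)² = 17.01;  V(Q) = 8.2 − (1.8)² = 4.96
cov(P,Q) = -0.9 − (-2.3)(1.8) = 3.24
V(P - Q) = (1)²·17.01 + (-1)²·4.96 + 2·(1)·(-1)·3.24 = 15.49

15.490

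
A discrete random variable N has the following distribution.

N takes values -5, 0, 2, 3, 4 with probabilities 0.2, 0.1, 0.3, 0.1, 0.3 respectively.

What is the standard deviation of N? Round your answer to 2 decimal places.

3.27

E[N] = (-5)(0.2) + (0)(0.1) + (2)(0.3) + (3)(0.1) + (4)(0.3) = 1.1
E[N²] = (-5)²(0.2) + (0)²(0.1) + (2)²(0.3) + (3)²(0.1) + (4)²(0.3) = 11.9
Var(N) = E[N²] − (E[N])² = 11.9 − (1.1)² = 10.69
sd(N) = √10.69 ≈ 3.27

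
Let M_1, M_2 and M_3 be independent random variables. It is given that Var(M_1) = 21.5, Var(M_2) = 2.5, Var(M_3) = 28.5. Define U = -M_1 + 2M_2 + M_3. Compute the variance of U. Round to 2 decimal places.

60.00

By independence, Var(U) = (-1)²Var(M_1) + (2)²Var(M_2) + (1)²Var(M_3)
= (-1)²·21.5 + (2)²·2.5 + (1)²·28.5 = 60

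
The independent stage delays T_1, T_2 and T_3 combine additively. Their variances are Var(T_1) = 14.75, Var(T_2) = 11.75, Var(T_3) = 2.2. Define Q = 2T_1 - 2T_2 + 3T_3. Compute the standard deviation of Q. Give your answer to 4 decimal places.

By independence, Var(Q) = (2)²Var(T_1) + (-2)²Var(T_2) + (3)²Var(T_3)
= (2)²·14.75 + (-2)²·11.75 + (3)²·2.2 = 125.8
σ(Q) = √125.8 ≈ 11.2161

11.2161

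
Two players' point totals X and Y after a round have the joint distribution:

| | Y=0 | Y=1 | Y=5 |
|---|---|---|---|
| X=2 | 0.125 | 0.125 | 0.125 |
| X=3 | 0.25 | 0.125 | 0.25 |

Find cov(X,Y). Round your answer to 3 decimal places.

0.047

E[X] = 2.625,  E[Y] = 2.125
E[XY] = 5.625
cov(X,Y) = E[XY] − E[X]E[Y] = 5.625 − (2.625)(2.125) = 0.046875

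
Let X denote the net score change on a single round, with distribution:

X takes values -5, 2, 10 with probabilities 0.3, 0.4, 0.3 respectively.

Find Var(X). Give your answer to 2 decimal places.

33.81

E[X] = (-5)(0.3) + (2)(0.4) + (10)(0.3) = 2.3
E[X²] = (-5)²(0.3) + (2)²(0.4) + (10)²(0.3) = 39.1
Var(X) = E[X²] − (E[X])² = 39.1 − (2.3)² = 33.81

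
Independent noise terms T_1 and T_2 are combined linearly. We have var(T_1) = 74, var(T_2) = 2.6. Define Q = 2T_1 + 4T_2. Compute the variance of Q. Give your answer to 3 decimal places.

By independence, var(Q) = (2)²var(T_1) + (4)²var(T_2)
= (2)²·74 + (4)²·2.6 = 337.6

337.600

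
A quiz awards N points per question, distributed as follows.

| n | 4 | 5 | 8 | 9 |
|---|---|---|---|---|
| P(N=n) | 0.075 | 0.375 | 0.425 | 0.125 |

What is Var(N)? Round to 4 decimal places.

E[N] = (4)(0.075) + (5)(0.375) + (8)(0.425) + (9)(0.125) = 6.7
E[N²] = (4)²(0.075) + (5)²(0.375) + (8)²(0.425) + (9)²(0.125) = 47.9
Var(N) = E[N²] − (E[N])² = 47.9 − (6.7)² = 3.01

3.0100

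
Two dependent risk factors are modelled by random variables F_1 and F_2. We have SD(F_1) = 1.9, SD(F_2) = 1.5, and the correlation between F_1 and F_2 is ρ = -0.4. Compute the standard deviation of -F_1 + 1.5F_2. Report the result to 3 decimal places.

V(F_1) = (1.9)² = 3.61;  V(F_2) = (1.5)² = 2.25
Cov(F_1,F_2) = ρ·SD(F_1)·SD(F_2) = -0.4·1.9·1.5 = -1.14
V(-F_1 + 1.5F_2) = (-1)²·V(F_1) + (1.5)²·V(F_2) + 2·(-1)·(1.5)·Cov(F_1,F_2)
= 1·3.61 + 2.25·2.25 + -3·-1.14 = 12.0925
SD(-F_1 + 1.5F_2) = √12.0925 ≈ 3.477

3.477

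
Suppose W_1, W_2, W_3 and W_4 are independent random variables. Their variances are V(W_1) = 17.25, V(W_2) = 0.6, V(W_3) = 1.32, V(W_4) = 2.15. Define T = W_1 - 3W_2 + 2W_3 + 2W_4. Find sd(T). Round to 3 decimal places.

By independence, V(T) = (1)²V(W_1) + (-3)²V(W_2) + (2)²V(W_3) + (2)²V(W_4)
= (1)²·17.25 + (-3)²·0.6 + (2)²·1.32 + (2)²·2.15 = 36.53
sd(T) = √36.53 ≈ 6.044

6.044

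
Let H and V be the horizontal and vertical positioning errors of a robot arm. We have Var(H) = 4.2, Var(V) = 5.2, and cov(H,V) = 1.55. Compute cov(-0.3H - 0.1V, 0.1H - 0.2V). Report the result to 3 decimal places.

cov(-0.3H - 0.1V, 0.1H - 0.2V) = (-0.3)(0.1)Var(H) + (-0.1)(-0.2)Var(V) + [(-0.3)(-0.2) + (-0.1)(0.1)]cov(H,V)
= -0.03·4.2 + 0.02·5.2 + 0.05·1.55 = 0.0555

0.056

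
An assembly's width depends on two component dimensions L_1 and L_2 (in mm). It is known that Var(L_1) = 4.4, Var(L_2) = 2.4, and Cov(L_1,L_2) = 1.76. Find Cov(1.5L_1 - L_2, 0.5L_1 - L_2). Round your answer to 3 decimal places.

Cov(1.5L_1 - L_2, 0.5L_1 - L_2) = (1.5)(0.5)Var(L_1) + (-1)(-1)Var(L_2) + [(1.5)(-1) + (-1)(0.5)]Cov(L_1,L_2)
= 0.75·4.4 + 1·2.4 + -2·1.76 = 2.18

2.180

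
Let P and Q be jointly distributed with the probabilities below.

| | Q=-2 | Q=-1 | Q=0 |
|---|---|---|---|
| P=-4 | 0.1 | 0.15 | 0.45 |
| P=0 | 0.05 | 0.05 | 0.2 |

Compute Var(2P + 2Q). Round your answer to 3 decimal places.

E[P] = -2.8,  E[Q] = -0.5,  E[PQ] = 1.4
Var(P) = 11.2 − (-2.8)² = 3.36;  Var(Q) = 0.8 − (-0.5)² = 0.55
cov(P,Q) = 1.4 − (-2.8)(-0.5) = 0
Var(2P + 2Q) = (2)²·3.36 + (2)²·0.55 + 2·(2)·(2)·0 = 15.64

15.640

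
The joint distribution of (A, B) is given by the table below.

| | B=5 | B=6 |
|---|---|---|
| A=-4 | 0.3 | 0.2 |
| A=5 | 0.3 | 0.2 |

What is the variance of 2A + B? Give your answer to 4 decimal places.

E[A] = 0.5,  E[B] = 5.4,  E[AB] = 2.7
V(A) = 20.5 − (0.5)² = 20.25;  V(B) = 29.4 − (5.4)² = 0.24
Cov(A,B) = 2.7 − (0.5)(5.4) = 0
V(2A + B) = (2)²·20.25 + (1)²·0.24 + 2·(2)·(1)·0 = 81.24

81.2400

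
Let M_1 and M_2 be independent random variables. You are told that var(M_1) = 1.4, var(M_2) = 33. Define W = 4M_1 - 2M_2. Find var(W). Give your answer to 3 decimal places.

By independence, var(W) = (4)²var(M_1) + (-2)²var(M_2)
= (4)²·1.4 + (-2)²·33 = 154.4

154.400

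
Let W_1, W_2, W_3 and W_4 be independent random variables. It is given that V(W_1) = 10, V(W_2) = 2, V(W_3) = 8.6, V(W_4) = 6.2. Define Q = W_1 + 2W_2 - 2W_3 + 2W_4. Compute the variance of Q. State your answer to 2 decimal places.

77.20

By independence, V(Q) = (1)²V(W_1) + (2)²V(W_2) + (-2)²V(W_3) + (2)²V(W_4)
= (1)²·10 + (2)²·2 + (-2)²·8.6 + (2)²·6.2 = 77.2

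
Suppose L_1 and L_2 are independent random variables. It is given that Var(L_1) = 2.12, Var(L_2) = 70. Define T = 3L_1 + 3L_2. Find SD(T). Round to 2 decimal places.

25.48

By independence, Var(T) = (3)²Var(L_1) + (3)²Var(L_2)
= (3)²·2.12 + (3)²·70 = 649.08
SD(T) = √649.08 ≈ 25.48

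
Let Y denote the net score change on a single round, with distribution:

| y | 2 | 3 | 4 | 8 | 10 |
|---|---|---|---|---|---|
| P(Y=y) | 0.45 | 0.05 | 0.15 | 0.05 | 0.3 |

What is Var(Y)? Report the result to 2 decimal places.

12.35

E[Y] = (2)(0.45) + (3)(0.05) + (4)(0.15) + (8)(0.05) + (10)(0.3) = 5.05
E[Y²] = (2)²(0.45) + (3)²(0.05) + (4)²(0.15) + (8)²(0.05) + (10)²(0.3) = 37.85
Var(Y) = E[Y²] − (E[Y])² = 37.85 − (5.05)² = 12.3475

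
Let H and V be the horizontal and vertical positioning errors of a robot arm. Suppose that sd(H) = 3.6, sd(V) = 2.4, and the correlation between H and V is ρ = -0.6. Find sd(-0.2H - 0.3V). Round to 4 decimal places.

0.6440

Var(H) = (3.6)² = 12.96;  Var(V) = (2.4)² = 5.76
cov(H,V) = ρ·sd(H)·sd(V) = -0.6·3.6·2.4 = -5.184
Var(-0.2H - 0.3V) = (-0.2)²·Var(H) + (-0.3)²·Var(V) + 2·(-0.2)·(-0.3)·cov(H,V)
= 0.04·12.96 + 0.09·5.76 + 0.12·-5.184 = 0.41472
sd(-0.2H - 0.3V) = √0.41472 ≈ 0.6440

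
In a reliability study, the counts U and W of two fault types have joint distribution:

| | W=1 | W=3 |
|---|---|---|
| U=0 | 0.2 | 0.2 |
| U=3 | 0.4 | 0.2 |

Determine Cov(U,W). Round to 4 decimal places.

E[U] = 1.8,  E[W] = 1.8
E[UW] = 3
Cov(U,W) = E[UW] − E[U]E[W] = 3 − (1.8)(1.8) = -0.24

-0.2400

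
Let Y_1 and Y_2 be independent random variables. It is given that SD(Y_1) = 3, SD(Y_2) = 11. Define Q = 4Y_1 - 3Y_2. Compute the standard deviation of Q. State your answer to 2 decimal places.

var(Y_1) = 9, var(Y_2) = 121
By independence, var(Q) = (4)²var(Y_1) + (-3)²var(Y_2)
= (4)²·9 + (-3)²·121 = 1233
SD(Q) = √1233 ≈ 35.11

35.11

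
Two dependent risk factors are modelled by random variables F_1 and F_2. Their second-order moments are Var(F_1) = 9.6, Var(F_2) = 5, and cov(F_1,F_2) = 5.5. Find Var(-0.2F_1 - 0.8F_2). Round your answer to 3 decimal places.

Var(-0.2F_1 - 0.8F_2) = (-0.2)²·Var(F_1) + (-0.8)²·Var(F_2) + 2·(-0.2)·(-0.8)·cov(F_1,F_2)
= 0.04·9.6 + 0.64·5 + 0.32·5.5 = 5.344

5.344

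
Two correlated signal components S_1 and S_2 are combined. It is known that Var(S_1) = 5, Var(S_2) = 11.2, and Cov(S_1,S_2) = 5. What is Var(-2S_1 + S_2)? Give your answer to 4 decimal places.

Var(-2S_1 + S_2) = (-2)²·Var(S_1) + (1)²·Var(S_2) + 2·(-2)·(1)·Cov(S_1,S_2)
= 4·5 + 1·11.2 + -4·5 = 11.2

11.2000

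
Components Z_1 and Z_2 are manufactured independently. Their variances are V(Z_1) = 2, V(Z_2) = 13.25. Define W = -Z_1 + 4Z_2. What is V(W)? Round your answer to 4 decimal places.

By independence, V(W) = (-1)²V(Z_1) + (4)²V(Z_2)
= (-1)²·2 + (4)²·13.25 = 214

214.0000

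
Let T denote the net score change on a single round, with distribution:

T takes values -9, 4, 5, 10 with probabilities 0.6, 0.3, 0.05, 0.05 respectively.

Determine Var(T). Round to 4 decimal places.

E[T] = (-9)(0.6) + (4)(0.3) + (5)(0.05) + (10)(0.05) = -3.45
E[T²] = (-9)²(0.6) + (4)²(0.3) + (5)²(0.05) + (10)²(0.05) = 59.65
Var(T) = E[T²] − (E[T])² = 59.65 − (-3.45)² = 47.7475

47.7475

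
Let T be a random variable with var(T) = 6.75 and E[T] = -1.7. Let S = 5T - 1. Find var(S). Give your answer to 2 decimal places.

168.75

var(5T - 1) = (5)²·var(T) = 25·6.75 = 168.75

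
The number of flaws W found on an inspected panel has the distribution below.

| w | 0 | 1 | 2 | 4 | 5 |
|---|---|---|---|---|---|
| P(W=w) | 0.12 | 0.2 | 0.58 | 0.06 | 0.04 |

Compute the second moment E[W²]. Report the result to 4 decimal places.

4.4800

E[W²] = (0)²(0.12) + (1)²(0.2) + (2)²(0.58) + (4)²(0.06) + (5)²(0.04) = 4.48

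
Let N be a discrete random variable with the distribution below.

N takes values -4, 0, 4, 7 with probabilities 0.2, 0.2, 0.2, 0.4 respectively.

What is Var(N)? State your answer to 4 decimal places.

E[N] = (-4)(0.2) + (0)(0.2) + (4)(0.2) + (7)(0.4) = 2.8
E[N²] = (-4)²(0.2) + (0)²(0.2) + (4)²(0.2) + (7)²(0.4) = 26
Var(N) = E[N²] − (E[N])² = 26 − (2.8)² = 18.16

18.1600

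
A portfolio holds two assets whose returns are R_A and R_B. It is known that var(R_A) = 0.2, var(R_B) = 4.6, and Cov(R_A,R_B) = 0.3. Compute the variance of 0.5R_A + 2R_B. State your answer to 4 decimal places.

var(0.5R_A + 2R_B) = (0.5)²·var(R_A) + (2)²·var(R_B) + 2·(0.5)·(2)·Cov(R_A,R_B)
= 0.25·0.2 + 4·4.6 + 2·0.3 = 19.05

19.0500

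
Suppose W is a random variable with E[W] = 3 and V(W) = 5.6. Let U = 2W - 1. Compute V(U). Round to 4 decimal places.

22.4000

V(2W - 1) = (2)²·V(W) = 4·5.6 = 22.4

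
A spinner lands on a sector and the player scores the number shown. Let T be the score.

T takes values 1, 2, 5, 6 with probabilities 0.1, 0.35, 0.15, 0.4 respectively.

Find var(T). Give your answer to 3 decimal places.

4.048

E[T] = (1)(0.1) + (2)(0.35) + (5)(0.15) + (6)(0.4) = 3.95
E[T²] = (1)²(0.1) + (2)²(0.35) + (5)²(0.15) + (6)²(0.4) = 19.65
var(T) = E[T²] − (E[T])² = 19.65 − (3.95)² = 4.0475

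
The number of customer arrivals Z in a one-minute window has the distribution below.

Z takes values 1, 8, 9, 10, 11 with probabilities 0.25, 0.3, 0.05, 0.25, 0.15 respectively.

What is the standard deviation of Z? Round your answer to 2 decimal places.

3.75

E[Z] = (1)(0.25) + (8)(0.3) + (9)(0.05) + (10)(0.25) + (11)(0.15) = 7.25
E[Z²] = (1)²(0.25) + (8)²(0.3) + (9)²(0.05) + (10)²(0.25) + (11)²(0.15) = 66.65
V(Z) = E[Z²] − (E[Z])² = 66.65 − (7.25)² = 14.0875
sd(Z) = √14.0875 ≈ 3.75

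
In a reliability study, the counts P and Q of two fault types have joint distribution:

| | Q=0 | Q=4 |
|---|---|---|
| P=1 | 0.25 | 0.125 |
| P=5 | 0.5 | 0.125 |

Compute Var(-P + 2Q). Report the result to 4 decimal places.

17.7500

E[P] = 3.5,  E[Q] = 1,  E[PQ] = 3
Var(P) = 16 − (3.5)² = 3.75;  Var(Q) = 4 − (1)² = 3
Cov(P,Q) = 3 − (3.5)(1) = -0.5
Var(-P + 2Q) = (-1)²·3.75 + (2)²·3 + 2·(-1)·(2)·-0.5 = 17.75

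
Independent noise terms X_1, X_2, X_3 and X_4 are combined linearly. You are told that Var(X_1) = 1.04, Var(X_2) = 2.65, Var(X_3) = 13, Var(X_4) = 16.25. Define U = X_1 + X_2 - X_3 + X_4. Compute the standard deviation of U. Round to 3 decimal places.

5.739

By independence, Var(U) = (1)²Var(X_1) + (1)²Var(X_2) + (-1)²Var(X_3) + (1)²Var(X_4)
= (1)²·1.04 + (1)²·2.65 + (-1)²·13 + (1)²·16.25 = 32.94
SD(U) = √32.94 ≈ 5.739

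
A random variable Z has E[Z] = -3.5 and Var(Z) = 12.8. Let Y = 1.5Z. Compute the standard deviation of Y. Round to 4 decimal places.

5.3666

Var(1.5Z) = (1.5)²·12.8 = 28.8
SD(Y) = √28.8 ≈ 5.3666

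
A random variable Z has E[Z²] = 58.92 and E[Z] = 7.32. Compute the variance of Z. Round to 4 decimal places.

5.3376

V(Z) = 58.92 − (7.32)² = 5.3376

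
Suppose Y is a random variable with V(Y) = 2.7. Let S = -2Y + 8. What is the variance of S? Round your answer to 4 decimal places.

10.8000

V(-2Y + 8) = (-2)²·V(Y) = 4·2.7 = 10.8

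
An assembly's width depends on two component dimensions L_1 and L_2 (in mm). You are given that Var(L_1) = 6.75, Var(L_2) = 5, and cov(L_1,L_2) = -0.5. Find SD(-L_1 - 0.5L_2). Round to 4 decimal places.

Var(-L_1 - 0.5L_2) = (-1)²·Var(L_1) + (-0.5)²·Var(L_2) + 2·(-1)·(-0.5)·cov(L_1,L_2)
= 1·6.75 + 0.25·5 + 1·-0.5 = 7.5
SD(-L_1 - 0.5L_2) = √7.5 ≈ 2.7386

2.7386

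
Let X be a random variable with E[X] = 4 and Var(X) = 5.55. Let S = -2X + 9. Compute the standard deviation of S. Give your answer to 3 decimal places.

Var(-2X + 9) = (-2)²·5.55 = 22.2
sd(S) = √22.2 ≈ 4.712

4.712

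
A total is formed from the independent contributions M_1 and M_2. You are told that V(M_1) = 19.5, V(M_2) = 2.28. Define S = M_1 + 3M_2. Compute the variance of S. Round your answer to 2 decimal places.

40.02

By independence, V(S) = (1)²V(M_1) + (3)²V(M_2)
= (1)²·19.5 + (3)²·2.28 = 40.02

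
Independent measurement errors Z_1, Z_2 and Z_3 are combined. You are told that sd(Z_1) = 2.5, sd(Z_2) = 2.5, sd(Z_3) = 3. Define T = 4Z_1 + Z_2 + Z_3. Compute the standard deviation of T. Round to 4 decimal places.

var(Z_1) = 6.25, var(Z_2) = 6.25, var(Z_3) = 9
By independence, var(T) = (4)²var(Z_1) + (1)²var(Z_2) + (1)²var(Z_3)
= (4)²·6.25 + (1)²·6.25 + (1)²·9 = 115.25
sd(T) = √115.25 ≈ 10.7355

10.7355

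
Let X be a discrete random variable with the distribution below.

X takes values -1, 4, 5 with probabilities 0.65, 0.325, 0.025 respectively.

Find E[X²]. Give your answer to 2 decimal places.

E[X²] = (-1)²(0.65) + (4)²(0.325) + (5)²(0.025) = 6.475

6.48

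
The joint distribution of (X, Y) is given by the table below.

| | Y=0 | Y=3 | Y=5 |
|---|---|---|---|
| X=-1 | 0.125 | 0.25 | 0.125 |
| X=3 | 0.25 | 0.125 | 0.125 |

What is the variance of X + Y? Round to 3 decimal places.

6.484

E[X] = 1,  E[Y] = 2.375,  E[XY] = 1.625
Var(X) = 5 − (1)² = 4;  Var(Y) = 9.625 − (2.375)² = 3.984375
cov(X,Y) = 1.625 − (1)(2.375) = -0.75
Var(X + Y) = (1)²·4 + (1)²·3.984375 + 2·(1)·(1)·-0.75 = 6.484375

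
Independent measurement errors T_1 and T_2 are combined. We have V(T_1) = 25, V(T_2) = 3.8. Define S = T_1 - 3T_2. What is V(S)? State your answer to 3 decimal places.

By independence, V(S) = (1)²V(T_1) + (-3)²V(T_2)
= (1)²·25 + (-3)²·3.8 = 59.2

59.200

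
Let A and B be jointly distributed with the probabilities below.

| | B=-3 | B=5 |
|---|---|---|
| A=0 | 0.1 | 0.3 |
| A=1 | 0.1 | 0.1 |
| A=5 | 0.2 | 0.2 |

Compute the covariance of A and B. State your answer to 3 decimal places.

E[A] = 2.2,  E[B] = 1.8
E[AB] = 2.2
cov(A,B) = E[AB] − E[A]E[B] = 2.2 − (2.2)(1.8) = -1.76

-1.760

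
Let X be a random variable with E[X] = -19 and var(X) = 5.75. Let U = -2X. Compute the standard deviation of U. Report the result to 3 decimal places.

4.796

var(-2X) = (-2)²·5.75 = 23
sd(U) = √23 ≈ 4.796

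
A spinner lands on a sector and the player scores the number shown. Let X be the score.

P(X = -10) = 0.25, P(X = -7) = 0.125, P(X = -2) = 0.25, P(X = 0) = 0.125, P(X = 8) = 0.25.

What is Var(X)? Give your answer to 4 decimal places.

44.6094

E[X] = (-10)(0.25) + (-7)(0.125) + (-2)(0.25) + (0)(0.125) + (8)(0.25) = -1.875
E[X²] = (-10)²(0.25) + (-7)²(0.125) + (-2)²(0.25) + (0)²(0.125) + (8)²(0.25) = 48.125
Var(X) = E[X²] − (E[X])² = 48.125 − (-1.875)² = 44.609375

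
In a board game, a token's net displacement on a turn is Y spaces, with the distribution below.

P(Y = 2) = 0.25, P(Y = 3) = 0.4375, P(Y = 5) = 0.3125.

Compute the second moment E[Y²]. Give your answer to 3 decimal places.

12.750

E[Y²] = (2)²(0.25) + (3)²(0.4375) + (5)²(0.3125) = 12.75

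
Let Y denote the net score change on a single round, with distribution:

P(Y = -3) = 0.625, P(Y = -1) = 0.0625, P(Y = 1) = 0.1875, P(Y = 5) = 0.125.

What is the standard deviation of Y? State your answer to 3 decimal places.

E[Y] = (-3)(0.625) + (-1)(0.0625) + (1)(0.1875) + (5)(0.125) = -1.125
E[Y²] = (-3)²(0.625) + (-1)²(0.0625) + (1)²(0.1875) + (5)²(0.125) = 9
V(Y) = E[Y²] − (E[Y])² = 9 − (-1.125)² = 7.734375
σ(Y) = √7.734375 ≈ 2.781

2.781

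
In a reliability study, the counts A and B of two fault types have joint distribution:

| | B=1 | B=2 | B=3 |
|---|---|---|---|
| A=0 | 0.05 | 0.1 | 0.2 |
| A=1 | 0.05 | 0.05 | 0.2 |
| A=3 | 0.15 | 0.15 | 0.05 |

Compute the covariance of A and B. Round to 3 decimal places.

-0.420

E[A] = 1.35,  E[B] = 2.2
E[AB] = 2.55
Cov(A,B) = E[AB] − E[A]E[B] = 2.55 − (1.35)(2.2) = -0.42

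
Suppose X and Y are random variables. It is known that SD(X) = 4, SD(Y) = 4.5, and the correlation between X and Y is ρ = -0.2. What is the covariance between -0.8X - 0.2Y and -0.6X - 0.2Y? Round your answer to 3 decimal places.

var(X) = (4)² = 16;  var(Y) = (4.5)² = 20.25
Cov(X,Y) = ρ·SD(X)·SD(Y) = -0.2·4·4.5 = -3.6
Cov(-0.8X - 0.2Y, -0.6X - 0.2Y) = (-0.8)(-0.6)var(X) + (-0.2)(-0.2)var(Y) + [(-0.8)(-0.2) + (-0.2)(-0.6)]Cov(X,Y)
= 0.48·16 + 0.04·20.25 + 0.28·-3.6 = 7.482

7.482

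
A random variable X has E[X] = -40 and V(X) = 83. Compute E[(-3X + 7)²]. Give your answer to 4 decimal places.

16876.0000

E[-3X + 7] = -3·-40 + 7 = 127
V(-3X + 7) = (-3)²·83 = 747
E[(-3X + 7)²] = V((-3X + 7)) + (E[(-3X + 7)])² = 747 + (127)² = 16876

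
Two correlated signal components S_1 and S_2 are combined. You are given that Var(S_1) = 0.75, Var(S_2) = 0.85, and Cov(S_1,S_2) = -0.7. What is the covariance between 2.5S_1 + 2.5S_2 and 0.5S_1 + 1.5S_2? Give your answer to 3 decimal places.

Cov(2.5S_1 + 2.5S_2, 0.5S_1 + 1.5S_2) = (2.5)(0.5)Var(S_1) + (2.5)(1.5)Var(S_2) + [(2.5)(1.5) + (2.5)(0.5)]Cov(S_1,S_2)
= 1.25·0.75 + 3.75·0.85 + 5·-0.7 = 0.625

0.625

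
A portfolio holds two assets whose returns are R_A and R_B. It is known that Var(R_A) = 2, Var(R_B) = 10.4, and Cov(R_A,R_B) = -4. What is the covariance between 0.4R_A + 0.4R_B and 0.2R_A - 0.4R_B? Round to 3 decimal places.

Cov(0.4R_A + 0.4R_B, 0.2R_A - 0.4R_B) = (0.4)(0.2)Var(R_A) + (0.4)(-0.4)Var(R_B) + [(0.4)(-0.4) + (0.4)(0.2)]Cov(R_A,R_B)
= 0.08·2 + -0.16·10.4 + -0.08·-4 = -1.184

-1.184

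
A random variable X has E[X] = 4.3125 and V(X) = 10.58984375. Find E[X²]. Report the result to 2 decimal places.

E[X²] = V(X) + (E[X])² = 10.58984375 + (4.3125)² = 29.1875

29.19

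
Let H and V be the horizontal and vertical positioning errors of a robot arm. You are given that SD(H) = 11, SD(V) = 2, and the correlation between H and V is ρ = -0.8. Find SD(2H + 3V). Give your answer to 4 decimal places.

17.5727

var(H) = (11)² = 121;  var(V) = (2)² = 4
Cov(H,V) = ρ·SD(H)·SD(V) = -0.8·11·2 = -17.6
var(2H + 3V) = (2)²·var(H) + (3)²·var(V) + 2·(2)·(3)·Cov(H,V)
= 4·121 + 9·4 + 12·-17.6 = 308.8
SD(2H + 3V) = √308.8 ≈ 17.5727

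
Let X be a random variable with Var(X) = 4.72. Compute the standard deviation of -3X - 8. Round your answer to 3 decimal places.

6.518

Var(-3X - 8) = (-3)²·4.72 = 42.48
σ(-3X - 8) = √42.48 ≈ 6.518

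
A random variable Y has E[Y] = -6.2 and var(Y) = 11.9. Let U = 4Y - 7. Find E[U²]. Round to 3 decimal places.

1201.640

E[4Y - 7] = 4·-6.2 − 7 = -31.8
var(4Y - 7) = (4)²·11.9 = 190.4
E[U²] = var(U) + (E[U])² = 190.4 + (-31.8)² = 1201.64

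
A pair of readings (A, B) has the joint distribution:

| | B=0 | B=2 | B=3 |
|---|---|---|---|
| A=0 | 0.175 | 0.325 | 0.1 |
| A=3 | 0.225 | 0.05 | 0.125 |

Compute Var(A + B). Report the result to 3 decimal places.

E[A] = 1.2,  E[B] = 1.425,  E[AB] = 1.425
Var(A) = 3.6 − (1.2)² = 2.16;  Var(B) = 3.525 − (1.425)² = 1.494375
Cov(A,B) = 1.425 − (1.2)(1.425) = -0.285
Var(A + B) = (1)²·2.16 + (1)²·1.494375 + 2·(1)·(1)·-0.285 = 3.084375

3.084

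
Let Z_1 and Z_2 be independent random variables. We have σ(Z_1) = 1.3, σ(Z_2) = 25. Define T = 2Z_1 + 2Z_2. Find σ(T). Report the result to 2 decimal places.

50.07

Var(Z_1) = 1.69, Var(Z_2) = 625
By independence, Var(T) = (2)²Var(Z_1) + (2)²Var(Z_2)
= (2)²·1.69 + (2)²·625 = 2506.76
σ(T) = √2506.76 ≈ 50.07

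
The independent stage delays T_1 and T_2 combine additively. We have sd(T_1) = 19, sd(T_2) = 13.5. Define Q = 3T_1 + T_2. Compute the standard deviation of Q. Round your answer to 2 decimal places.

58.58

V(T_1) = 361, V(T_2) = 182.25
By independence, V(Q) = (3)²V(T_1) + (1)²V(T_2)
= (3)²·361 + (1)²·182.25 = 3431.25
sd(Q) = √3431.25 ≈ 58.58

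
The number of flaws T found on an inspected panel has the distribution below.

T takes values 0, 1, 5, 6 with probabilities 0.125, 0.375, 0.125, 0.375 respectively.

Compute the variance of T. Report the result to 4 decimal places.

E[T] = (0)(0.125) + (1)(0.375) + (5)(0.125) + (6)(0.375) = 3.25
E[T²] = (0)²(0.125) + (1)²(0.375) + (5)²(0.125) + (6)²(0.375) = 17
Var(T) = E[T²] − (E[T])² = 17 − (3.25)² = 6.4375

6.4375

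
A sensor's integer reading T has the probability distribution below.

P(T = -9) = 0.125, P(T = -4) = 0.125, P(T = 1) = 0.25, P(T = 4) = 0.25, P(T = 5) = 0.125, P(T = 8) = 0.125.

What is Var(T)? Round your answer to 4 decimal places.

E[T] = (-9)(0.125) + (-4)(0.125) + (1)(0.25) + (4)(0.25) + (5)(0.125) + (8)(0.125) = 1.25
E[T²] = (-9)²(0.125) + (-4)²(0.125) + (1)²(0.25) + (4)²(0.25) + (5)²(0.125) + (8)²(0.125) = 27.5
Var(T) = E[T²] − (E[T])² = 27.5 − (1.25)² = 25.9375

25.9375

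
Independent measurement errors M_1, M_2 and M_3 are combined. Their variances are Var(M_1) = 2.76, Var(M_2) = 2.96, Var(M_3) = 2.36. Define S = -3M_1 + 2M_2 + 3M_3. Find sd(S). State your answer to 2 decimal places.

7.61

By independence, Var(S) = (-3)²Var(M_1) + (2)²Var(M_2) + (3)²Var(M_3)
= (-3)²·2.76 + (2)²·2.96 + (3)²·2.36 = 57.92
sd(S) = √57.92 ≈ 7.61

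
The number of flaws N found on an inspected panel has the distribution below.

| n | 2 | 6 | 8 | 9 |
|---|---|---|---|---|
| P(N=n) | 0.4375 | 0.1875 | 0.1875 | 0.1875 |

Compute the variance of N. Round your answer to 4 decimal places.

8.7773

E[N] = (2)(0.4375) + (6)(0.1875) + (8)(0.1875) + (9)(0.1875) = 5.1875
E[N²] = (2)²(0.4375) + (6)²(0.1875) + (8)²(0.1875) + (9)²(0.1875) = 35.6875
Var(N) = E[N²] − (E[N])² = 35.6875 − (5.1875)² = 8.77734375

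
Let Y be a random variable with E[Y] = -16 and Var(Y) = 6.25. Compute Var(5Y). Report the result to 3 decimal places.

156.250

Var(5Y) = (5)²·Var(Y) = 25·6.25 = 156.25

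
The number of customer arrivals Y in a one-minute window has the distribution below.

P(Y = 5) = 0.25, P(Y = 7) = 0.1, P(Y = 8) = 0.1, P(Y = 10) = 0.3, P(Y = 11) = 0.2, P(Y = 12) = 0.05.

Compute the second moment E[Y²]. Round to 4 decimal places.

E[Y²] = (5)²(0.25) + (7)²(0.1) + (8)²(0.1) + (10)²(0.3) + (11)²(0.2) + (12)²(0.05) = 78.95

78.9500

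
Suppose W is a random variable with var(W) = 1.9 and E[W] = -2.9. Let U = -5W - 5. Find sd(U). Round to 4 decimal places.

var(-5W - 5) = (-5)²·1.9 = 47.5
sd(U) = √47.5 ≈ 6.8920

6.8920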